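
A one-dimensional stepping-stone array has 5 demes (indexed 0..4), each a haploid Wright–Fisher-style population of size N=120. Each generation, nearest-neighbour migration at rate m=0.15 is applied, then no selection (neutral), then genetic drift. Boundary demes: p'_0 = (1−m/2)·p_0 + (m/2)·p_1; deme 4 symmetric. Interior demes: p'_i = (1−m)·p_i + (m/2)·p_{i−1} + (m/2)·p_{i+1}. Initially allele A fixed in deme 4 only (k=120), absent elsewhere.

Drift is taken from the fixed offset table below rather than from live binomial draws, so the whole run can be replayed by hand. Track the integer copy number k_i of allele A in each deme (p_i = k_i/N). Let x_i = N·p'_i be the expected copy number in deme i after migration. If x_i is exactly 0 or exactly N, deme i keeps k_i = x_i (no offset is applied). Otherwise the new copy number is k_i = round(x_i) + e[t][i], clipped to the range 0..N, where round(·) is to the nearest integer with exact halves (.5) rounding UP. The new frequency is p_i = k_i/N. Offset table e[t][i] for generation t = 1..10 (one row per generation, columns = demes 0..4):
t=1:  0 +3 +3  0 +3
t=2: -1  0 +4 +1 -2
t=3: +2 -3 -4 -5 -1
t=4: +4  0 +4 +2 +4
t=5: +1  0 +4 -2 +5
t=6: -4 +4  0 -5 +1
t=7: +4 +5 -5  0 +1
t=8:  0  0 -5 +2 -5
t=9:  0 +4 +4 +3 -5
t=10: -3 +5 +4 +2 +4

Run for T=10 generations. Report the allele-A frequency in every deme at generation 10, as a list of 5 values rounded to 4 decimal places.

[0.0250, 0.1417, 0.1500, 0.3417, 0.5917]

t=0: k=[0 0 0 0 120]
t=1: x=[0.0000 0.0000 0.0000 9.0000 111.0000] k=[0 0 0 9 114]
t=2: x=[0.0000 0.0000 0.6750 16.2000 106.1250] k=[0 0 5 17 104]
t=3: x=[0.0000 0.3750 5.5250 22.6250 97.4750] k=[0 0 2 18 96]
t=4: x=[0.0000 0.1500 3.0500 22.6500 90.1500] k=[0 0 7 25 94]
t=5: x=[0.0000 0.5250 7.8250 28.8250 88.8250] k=[0 1 12 27 94]
t=6: x=[0.0750 1.7500 12.3000 30.9000 88.9750] k=[0 6 12 26 90]
t=7: x=[0.4500 6.0000 12.6000 29.7500 85.2000] k=[4 11 8 30 86]
t=8: x=[4.5250 10.2500 9.8750 32.5500 81.8000] k=[5 10 5 35 77]
t=9: x=[5.3750 9.2500 7.6250 35.9000 73.8500] k=[5 13 12 39 69]
t=10: x=[5.6000 12.3250 14.1000 39.2250 66.7500] k=[3 17 18 41 71]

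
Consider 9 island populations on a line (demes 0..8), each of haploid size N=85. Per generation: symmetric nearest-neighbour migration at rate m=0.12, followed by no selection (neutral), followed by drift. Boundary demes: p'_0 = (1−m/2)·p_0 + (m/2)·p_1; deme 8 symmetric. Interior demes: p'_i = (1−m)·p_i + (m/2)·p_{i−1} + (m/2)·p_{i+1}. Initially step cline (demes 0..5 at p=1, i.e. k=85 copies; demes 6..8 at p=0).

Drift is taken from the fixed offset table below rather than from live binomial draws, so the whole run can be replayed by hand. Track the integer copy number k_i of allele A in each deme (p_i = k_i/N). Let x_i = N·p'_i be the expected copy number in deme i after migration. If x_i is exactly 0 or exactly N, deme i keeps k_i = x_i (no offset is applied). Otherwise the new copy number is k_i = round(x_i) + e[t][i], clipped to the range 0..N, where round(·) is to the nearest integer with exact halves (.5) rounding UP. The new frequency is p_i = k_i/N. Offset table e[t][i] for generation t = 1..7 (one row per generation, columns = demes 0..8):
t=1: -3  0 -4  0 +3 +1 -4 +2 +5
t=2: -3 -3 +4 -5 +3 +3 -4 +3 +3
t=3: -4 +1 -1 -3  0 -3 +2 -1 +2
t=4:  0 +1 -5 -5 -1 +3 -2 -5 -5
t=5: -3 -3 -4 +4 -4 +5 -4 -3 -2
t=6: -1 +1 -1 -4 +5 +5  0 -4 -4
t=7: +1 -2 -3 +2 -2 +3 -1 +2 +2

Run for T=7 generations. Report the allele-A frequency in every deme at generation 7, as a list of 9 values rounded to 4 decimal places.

t=0: k=[85 85 85 85 85 85 0 0 0]
t=1: x=[85.0000 85.0000 85.0000 85.0000 85.0000 79.9000 5.1000 0.0000 0.0000] k=[85 85 85 85 85 81 1 0 0]
t=2: x=[85.0000 85.0000 85.0000 85.0000 84.7600 76.4400 5.7400 0.0600 0.0000] k=[85 85 85 85 85 79 2 3 0]
t=3: x=[85.0000 85.0000 85.0000 85.0000 84.6400 74.7400 6.6800 2.7600 0.1800] k=[85 85 85 85 85 72 9 2 2]
t=4: x=[85.0000 85.0000 85.0000 85.0000 84.2200 69.0000 12.3600 2.4200 2.0000] k=[85 85 85 85 83 72 10 0 0]
t=5: x=[85.0000 85.0000 85.0000 84.8800 82.4600 68.9400 13.1200 0.6000 0.0000] k=[85 85 85 85 78 74 9 0 0]
t=6: x=[85.0000 85.0000 85.0000 84.5800 78.1800 70.3400 12.3600 0.5400 0.0000] k=[85 85 85 81 83 75 12 0 0]
t=7: x=[85.0000 85.0000 84.7600 81.3600 82.4000 71.7000 15.0600 0.7200 0.0000] k=[85 85 82 83 80 75 14 3 0]

[1.0000, 1.0000, 0.9647, 0.9765, 0.9412, 0.8824, 0.1647, 0.0353, 0.0000]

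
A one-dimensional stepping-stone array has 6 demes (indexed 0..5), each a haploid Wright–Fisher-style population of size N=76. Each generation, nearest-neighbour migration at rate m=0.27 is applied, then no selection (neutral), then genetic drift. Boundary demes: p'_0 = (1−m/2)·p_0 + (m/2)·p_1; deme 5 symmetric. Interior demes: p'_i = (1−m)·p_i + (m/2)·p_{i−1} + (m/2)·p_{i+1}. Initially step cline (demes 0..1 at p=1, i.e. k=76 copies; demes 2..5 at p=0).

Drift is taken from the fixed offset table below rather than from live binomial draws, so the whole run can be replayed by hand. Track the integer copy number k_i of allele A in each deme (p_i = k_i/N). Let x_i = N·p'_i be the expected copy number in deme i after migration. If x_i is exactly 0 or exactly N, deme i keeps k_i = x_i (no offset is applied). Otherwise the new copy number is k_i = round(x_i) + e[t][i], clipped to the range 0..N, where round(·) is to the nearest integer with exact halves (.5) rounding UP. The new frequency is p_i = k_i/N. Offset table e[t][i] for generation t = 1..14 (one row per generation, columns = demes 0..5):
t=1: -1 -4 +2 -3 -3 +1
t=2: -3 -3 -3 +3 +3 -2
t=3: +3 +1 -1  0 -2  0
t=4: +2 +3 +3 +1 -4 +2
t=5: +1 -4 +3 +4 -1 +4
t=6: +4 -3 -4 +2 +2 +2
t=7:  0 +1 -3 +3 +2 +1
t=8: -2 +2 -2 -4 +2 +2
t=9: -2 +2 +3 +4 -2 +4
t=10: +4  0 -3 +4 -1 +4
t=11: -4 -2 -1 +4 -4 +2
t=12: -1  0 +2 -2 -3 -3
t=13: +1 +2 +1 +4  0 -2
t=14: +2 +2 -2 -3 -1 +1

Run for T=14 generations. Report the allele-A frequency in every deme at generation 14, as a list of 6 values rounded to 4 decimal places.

t=0: k=[76 76 0 0 0 0]
t=1: x=[76.0000 65.7400 10.2600 0.0000 0.0000 0.0000] k=[76 62 12 0 0 0]
t=2: x=[74.1100 57.1400 17.1300 1.6200 0.0000 0.0000] k=[71 54 14 5 0 0]
t=3: x=[68.7050 50.8950 18.1850 5.5400 0.6750 0.0000] k=[72 52 17 6 0 0]
t=4: x=[69.3000 49.9750 20.2400 6.6750 0.8100 0.0000] k=[71 53 23 8 0 0]
t=5: x=[68.5700 51.3800 25.0250 8.9450 1.0800 0.0000] k=[70 47 28 13 0 0]
t=6: x=[66.8950 47.5400 28.5400 13.2700 1.7550 0.0000] k=[71 45 25 15 4 0]
t=7: x=[67.4900 45.8100 26.3500 14.8650 4.9450 0.5400] k=[67 47 23 18 7 2]
t=8: x=[64.3000 46.4600 25.5650 17.1900 7.8100 2.6750] k=[62 48 24 13 10 5]
t=9: x=[60.1100 46.6500 25.7550 14.0800 9.7300 5.6750] k=[58 49 29 18 8 10]
t=10: x=[56.7850 47.5150 30.2150 18.1350 9.6200 9.7300] k=[61 48 27 22 9 14]
t=11: x=[59.2450 46.9200 29.1600 20.9200 11.4300 13.3250] k=[55 45 28 25 7 15]
t=12: x=[53.6500 44.0550 29.8900 22.9750 10.5100 13.9200] k=[53 44 32 21 8 11]
t=13: x=[51.7850 43.5950 32.1350 20.7300 10.1600 10.5950] k=[53 46 33 25 10 9]
t=14: x=[52.0550 45.1900 33.6750 24.0550 11.8900 9.1350] k=[54 47 32 21 11 10]

[0.7105, 0.6184, 0.4211, 0.2763, 0.1447, 0.1316]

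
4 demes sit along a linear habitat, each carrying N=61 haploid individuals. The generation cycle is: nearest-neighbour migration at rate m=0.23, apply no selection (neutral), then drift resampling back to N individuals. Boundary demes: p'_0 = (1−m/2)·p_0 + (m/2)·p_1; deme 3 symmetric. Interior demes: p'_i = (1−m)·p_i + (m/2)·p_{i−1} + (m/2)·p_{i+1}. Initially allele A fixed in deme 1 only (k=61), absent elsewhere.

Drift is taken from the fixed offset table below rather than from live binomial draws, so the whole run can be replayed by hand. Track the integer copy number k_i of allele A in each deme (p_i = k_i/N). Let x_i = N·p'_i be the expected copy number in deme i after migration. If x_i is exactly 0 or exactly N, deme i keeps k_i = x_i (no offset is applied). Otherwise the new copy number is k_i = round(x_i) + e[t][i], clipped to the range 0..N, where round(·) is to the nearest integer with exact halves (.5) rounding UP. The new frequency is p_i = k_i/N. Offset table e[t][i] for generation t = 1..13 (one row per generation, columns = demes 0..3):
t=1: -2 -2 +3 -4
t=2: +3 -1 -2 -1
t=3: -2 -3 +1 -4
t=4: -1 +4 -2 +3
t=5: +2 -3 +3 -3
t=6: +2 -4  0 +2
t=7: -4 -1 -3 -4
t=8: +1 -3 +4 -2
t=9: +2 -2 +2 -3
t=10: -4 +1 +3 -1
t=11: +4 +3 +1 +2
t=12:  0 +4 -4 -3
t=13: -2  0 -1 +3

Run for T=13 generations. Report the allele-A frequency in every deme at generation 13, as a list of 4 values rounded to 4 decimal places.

[0.2459, 0.2951, 0.1475, 0.1148]

t=0: k=[0 61 0 0]
t=1: x=[7.0150 46.9700 7.0150 0.0000] k=[5 45 10 0]
t=2: x=[9.6000 36.3750 12.8750 1.1500] k=[13 35 11 0]
t=3: x=[15.5300 29.7100 12.4950 1.2650] k=[14 27 13 0]
t=4: x=[15.4950 23.8950 13.1150 1.4950] k=[14 28 11 4]
t=5: x=[15.6100 24.4350 12.1500 4.8050] k=[18 21 15 2]
t=6: x=[18.3450 19.9650 14.1950 3.4950] k=[20 16 14 5]
t=7: x=[19.5400 16.2300 13.1950 6.0350] k=[16 15 10 2]
t=8: x=[15.8850 14.5400 9.6550 2.9200] k=[17 12 14 1]
t=9: x=[16.4250 12.8050 12.2750 2.4950] k=[18 11 14 0]
t=10: x=[17.1950 12.1500 12.0450 1.6100] k=[13 13 15 1]
t=11: x=[13.0000 13.2300 13.1600 2.6100] k=[17 16 14 5]
t=12: x=[16.8850 15.8850 13.1950 6.0350] k=[17 20 9 3]
t=13: x=[17.3450 18.3900 9.5750 3.6900] k=[15 18 9 7]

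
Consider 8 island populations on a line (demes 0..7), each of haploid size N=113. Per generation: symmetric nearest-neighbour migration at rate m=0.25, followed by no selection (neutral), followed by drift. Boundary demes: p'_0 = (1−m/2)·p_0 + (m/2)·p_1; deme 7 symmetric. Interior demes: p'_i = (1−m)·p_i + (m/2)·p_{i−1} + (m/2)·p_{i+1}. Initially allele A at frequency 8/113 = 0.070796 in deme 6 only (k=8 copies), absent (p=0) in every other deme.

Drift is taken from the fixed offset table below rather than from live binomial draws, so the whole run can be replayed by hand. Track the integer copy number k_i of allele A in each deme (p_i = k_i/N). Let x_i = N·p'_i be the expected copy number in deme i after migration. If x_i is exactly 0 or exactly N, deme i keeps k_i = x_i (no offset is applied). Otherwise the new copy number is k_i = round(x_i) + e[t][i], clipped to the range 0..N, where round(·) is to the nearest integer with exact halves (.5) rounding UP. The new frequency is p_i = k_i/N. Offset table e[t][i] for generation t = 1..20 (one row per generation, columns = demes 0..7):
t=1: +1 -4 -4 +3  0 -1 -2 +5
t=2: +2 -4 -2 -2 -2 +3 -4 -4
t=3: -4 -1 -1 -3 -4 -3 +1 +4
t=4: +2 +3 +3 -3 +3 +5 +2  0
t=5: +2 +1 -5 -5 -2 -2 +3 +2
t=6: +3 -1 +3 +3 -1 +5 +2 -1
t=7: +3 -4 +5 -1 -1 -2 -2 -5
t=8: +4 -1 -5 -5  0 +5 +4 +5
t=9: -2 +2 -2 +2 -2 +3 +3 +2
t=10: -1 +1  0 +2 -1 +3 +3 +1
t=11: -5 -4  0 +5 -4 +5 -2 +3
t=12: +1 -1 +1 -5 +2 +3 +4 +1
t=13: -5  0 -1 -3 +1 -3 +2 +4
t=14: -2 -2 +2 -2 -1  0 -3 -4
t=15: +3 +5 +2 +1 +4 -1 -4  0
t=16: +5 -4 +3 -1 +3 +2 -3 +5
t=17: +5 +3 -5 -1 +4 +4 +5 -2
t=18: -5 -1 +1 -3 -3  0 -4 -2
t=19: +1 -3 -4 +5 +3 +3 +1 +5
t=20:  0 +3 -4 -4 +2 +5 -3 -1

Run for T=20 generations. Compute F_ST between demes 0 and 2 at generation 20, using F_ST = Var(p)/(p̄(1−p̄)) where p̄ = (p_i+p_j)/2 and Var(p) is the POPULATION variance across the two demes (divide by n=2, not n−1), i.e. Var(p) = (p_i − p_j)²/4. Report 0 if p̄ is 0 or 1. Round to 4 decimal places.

0.0226

t=0: k=[0 0 0 0 0 0 8 0]
t=1: x=[0.0000 0.0000 0.0000 0.0000 0.0000 1.0000 6.0000 1.0000] k=[0 0 0 0 0 0 4 6]
t=2: x=[0.0000 0.0000 0.0000 0.0000 0.0000 0.5000 3.7500 5.7500] k=[0 0 0 0 0 4 0 2]
t=3: x=[0.0000 0.0000 0.0000 0.0000 0.5000 3.0000 0.7500 1.7500] k=[0 0 0 0 0 0 2 6]
t=4: x=[0.0000 0.0000 0.0000 0.0000 0.0000 0.2500 2.2500 5.5000] k=[0 0 0 0 0 5 4 6]
t=5: x=[0.0000 0.0000 0.0000 0.0000 0.6250 4.2500 4.3750 5.7500] k=[0 0 0 0 0 2 7 8]
t=6: x=[0.0000 0.0000 0.0000 0.0000 0.2500 2.3750 6.5000 7.8750] k=[0 0 0 0 0 7 9 7]
t=7: x=[0.0000 0.0000 0.0000 0.0000 0.8750 6.3750 8.5000 7.2500] k=[0 0 0 0 0 4 7 2]
t=8: x=[0.0000 0.0000 0.0000 0.0000 0.5000 3.8750 6.0000 2.6250] k=[0 0 0 0 1 9 10 8]
t=9: x=[0.0000 0.0000 0.0000 0.1250 1.8750 8.1250 9.6250 8.2500] k=[0 0 0 2 0 11 13 10]
t=10: x=[0.0000 0.0000 0.2500 1.5000 1.6250 9.8750 12.3750 10.3750] k=[0 0 0 4 1 13 15 11]
t=11: x=[0.0000 0.0000 0.5000 3.1250 2.8750 11.7500 14.2500 11.5000] k=[0 0 1 8 0 17 12 15]
t=12: x=[0.0000 0.1250 1.7500 6.1250 3.1250 14.2500 13.0000 14.6250] k=[0 0 3 1 5 17 17 16]
t=13: x=[0.0000 0.3750 2.3750 1.7500 6.0000 15.5000 16.8750 16.1250] k=[0 0 1 0 7 13 19 20]
t=14: x=[0.0000 0.1250 0.7500 1.0000 6.8750 13.0000 18.3750 19.8750] k=[0 0 3 0 6 13 15 16]
t=15: x=[0.0000 0.3750 2.2500 1.1250 6.1250 12.3750 14.8750 15.8750] k=[0 5 4 2 10 11 11 16]
t=16: x=[0.6250 4.2500 3.8750 3.2500 9.1250 10.8750 11.6250 15.3750] k=[6 0 7 2 12 13 9 20]
t=17: x=[5.2500 1.6250 5.5000 3.8750 10.8750 12.3750 10.8750 18.6250] k=[10 5 1 3 15 16 16 17]
t=18: x=[9.3750 5.1250 1.7500 4.2500 13.6250 15.8750 16.1250 16.8750] k=[4 4 3 1 11 16 12 15]
t=19: x=[4.0000 3.8750 2.8750 2.5000 10.3750 14.8750 12.8750 14.6250] k=[5 1 0 8 13 18 14 20]
t=20: x=[4.5000 1.3750 1.1250 7.6250 13.0000 16.8750 15.2500 19.2500] k=[5 4 0 4 15 22 12 18]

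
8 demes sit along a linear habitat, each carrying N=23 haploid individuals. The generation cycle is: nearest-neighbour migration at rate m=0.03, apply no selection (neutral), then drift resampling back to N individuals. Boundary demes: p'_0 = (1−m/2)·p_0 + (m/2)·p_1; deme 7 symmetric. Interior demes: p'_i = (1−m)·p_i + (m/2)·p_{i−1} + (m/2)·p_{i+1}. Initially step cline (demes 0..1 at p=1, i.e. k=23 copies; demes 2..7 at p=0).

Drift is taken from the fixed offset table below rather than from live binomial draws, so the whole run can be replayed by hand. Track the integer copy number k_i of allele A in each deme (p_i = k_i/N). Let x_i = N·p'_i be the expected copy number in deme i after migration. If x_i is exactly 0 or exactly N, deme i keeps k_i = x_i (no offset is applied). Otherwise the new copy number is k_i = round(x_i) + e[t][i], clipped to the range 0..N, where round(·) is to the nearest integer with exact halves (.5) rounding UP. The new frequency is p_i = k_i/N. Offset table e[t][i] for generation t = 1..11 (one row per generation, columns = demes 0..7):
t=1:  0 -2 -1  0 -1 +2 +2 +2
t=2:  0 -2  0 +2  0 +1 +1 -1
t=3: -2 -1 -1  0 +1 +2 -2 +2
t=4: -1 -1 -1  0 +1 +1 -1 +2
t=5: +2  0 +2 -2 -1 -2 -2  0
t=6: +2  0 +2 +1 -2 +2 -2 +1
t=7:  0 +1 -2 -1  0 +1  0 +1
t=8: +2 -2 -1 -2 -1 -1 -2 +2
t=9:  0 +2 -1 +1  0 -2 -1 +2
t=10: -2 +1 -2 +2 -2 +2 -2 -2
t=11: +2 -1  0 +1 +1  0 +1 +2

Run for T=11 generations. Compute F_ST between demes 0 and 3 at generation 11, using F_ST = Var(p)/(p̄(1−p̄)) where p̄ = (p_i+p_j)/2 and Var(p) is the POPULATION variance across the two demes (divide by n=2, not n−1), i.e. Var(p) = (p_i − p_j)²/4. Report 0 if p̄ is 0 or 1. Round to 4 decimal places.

0.7037

t=0: k=[23 23 0 0 0 0 0 0]
t=1: x=[23.0000 22.6550 0.3450 0.0000 0.0000 0.0000 0.0000 0.0000] k=[23 21 0 0 0 0 0 0]
t=2: x=[22.9700 20.7150 0.3150 0.0000 0.0000 0.0000 0.0000 0.0000] k=[23 19 0 0 0 0 0 0]
t=3: x=[22.9400 18.7750 0.2850 0.0000 0.0000 0.0000 0.0000 0.0000] k=[21 18 0 0 0 0 0 0]
t=4: x=[20.9550 17.7750 0.2700 0.0000 0.0000 0.0000 0.0000 0.0000] k=[20 17 0 0 0 0 0 0]
t=5: x=[19.9550 16.7900 0.2550 0.0000 0.0000 0.0000 0.0000 0.0000] k=[22 17 2 0 0 0 0 0]
t=6: x=[21.9250 16.8500 2.1950 0.0300 0.0000 0.0000 0.0000 0.0000] k=[23 17 4 1 0 0 0 0]
t=7: x=[22.9100 16.8950 4.1500 1.0300 0.0150 0.0000 0.0000 0.0000] k=[23 18 2 0 0 0 0 0]
t=8: x=[22.9250 17.8350 2.2100 0.0300 0.0000 0.0000 0.0000 0.0000] k=[23 16 1 0 0 0 0 0]
t=9: x=[22.8950 15.8800 1.2100 0.0150 0.0000 0.0000 0.0000 0.0000] k=[23 18 0 1 0 0 0 0]
t=10: x=[22.9250 17.8050 0.2850 0.9700 0.0150 0.0000 0.0000 0.0000] k=[21 19 0 3 0 0 0 0]
t=11: x=[20.9700 18.7450 0.3300 2.9100 0.0450 0.0000 0.0000 0.0000] k=[23 18 0 4 1 0 0 0]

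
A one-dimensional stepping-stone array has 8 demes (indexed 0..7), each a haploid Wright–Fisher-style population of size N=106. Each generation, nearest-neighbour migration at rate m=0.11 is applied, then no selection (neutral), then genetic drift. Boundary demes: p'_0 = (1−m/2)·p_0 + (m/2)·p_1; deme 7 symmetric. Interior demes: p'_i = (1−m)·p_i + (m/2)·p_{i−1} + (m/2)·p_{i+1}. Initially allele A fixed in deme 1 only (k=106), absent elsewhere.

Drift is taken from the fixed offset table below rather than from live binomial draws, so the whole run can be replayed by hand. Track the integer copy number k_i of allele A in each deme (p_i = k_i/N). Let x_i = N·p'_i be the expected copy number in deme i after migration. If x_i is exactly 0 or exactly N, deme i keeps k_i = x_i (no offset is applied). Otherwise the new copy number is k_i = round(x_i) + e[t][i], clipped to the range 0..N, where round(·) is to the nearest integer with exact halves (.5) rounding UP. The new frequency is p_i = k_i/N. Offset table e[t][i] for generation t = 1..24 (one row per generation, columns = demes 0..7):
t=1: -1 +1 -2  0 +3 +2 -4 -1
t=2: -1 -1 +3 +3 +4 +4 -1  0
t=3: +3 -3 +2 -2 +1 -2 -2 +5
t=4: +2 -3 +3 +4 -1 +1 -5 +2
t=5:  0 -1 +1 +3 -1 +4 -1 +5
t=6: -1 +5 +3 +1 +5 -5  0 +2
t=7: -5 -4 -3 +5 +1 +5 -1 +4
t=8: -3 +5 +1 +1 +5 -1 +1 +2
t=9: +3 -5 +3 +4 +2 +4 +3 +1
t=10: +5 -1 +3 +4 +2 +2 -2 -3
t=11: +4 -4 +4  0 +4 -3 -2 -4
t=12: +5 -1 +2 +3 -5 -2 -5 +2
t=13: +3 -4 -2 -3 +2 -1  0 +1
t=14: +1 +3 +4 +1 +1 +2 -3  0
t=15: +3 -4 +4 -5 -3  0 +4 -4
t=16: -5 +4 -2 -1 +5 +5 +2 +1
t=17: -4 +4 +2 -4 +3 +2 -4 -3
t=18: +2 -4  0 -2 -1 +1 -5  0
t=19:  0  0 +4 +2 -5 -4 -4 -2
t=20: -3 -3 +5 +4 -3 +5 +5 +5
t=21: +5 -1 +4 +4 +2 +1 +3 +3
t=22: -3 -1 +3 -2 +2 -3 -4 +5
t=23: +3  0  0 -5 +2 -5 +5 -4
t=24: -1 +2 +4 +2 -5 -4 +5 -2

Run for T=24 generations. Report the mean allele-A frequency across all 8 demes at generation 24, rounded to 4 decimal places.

t=0: k=[0 106 0 0 0 0 0 0]
t=1: x=[5.8300 94.3400 5.8300 0.0000 0.0000 0.0000 0.0000 0.0000] k=[5 95 4 0 0 0 0 0]
t=2: x=[9.9500 85.0450 8.7850 0.2200 0.0000 0.0000 0.0000 0.0000] k=[9 84 12 3 0 0 0 0]
t=3: x=[13.1250 75.9150 15.4650 3.3300 0.1650 0.0000 0.0000 0.0000] k=[16 73 17 1 1 0 0 0]
t=4: x=[19.1350 66.7850 19.2000 1.8800 0.9450 0.0550 0.0000 0.0000] k=[21 64 22 6 0 1 0 0]
t=5: x=[23.3650 59.3250 23.4300 6.5500 0.3850 0.8900 0.0550 0.0000] k=[23 58 24 10 0 5 0 0]
t=6: x=[24.9250 54.2050 25.1000 10.2200 0.8250 4.4500 0.2750 0.0000] k=[24 59 28 11 6 0 0 0]
t=7: x=[25.9250 55.3700 28.7700 11.6600 5.9450 0.3300 0.0000 0.0000] k=[21 51 26 17 7 5 0 0]
t=8: x=[22.6500 47.9750 26.8800 16.9450 7.4400 4.8350 0.2750 0.0000] k=[20 53 28 18 12 4 1 0]
t=9: x=[21.8150 49.8100 28.8250 18.2200 11.8900 4.2750 1.1100 0.0550] k=[25 45 32 22 14 8 4 1]
t=10: x=[26.1000 43.1850 32.1650 22.1100 14.1100 8.1100 4.0550 1.1650] k=[31 42 35 26 16 10 2 0]
t=11: x=[31.6050 41.0100 34.8900 25.9450 16.2200 9.8900 2.3300 0.1100] k=[36 37 39 26 20 7 0 0]
t=12: x=[36.0550 37.0550 38.1750 26.3850 19.6150 7.3300 0.3850 0.0000] k=[41 36 40 29 15 5 0 0]
t=13: x=[40.7250 36.4950 39.1750 28.8350 15.2200 5.2750 0.2750 0.0000] k=[44 32 37 26 17 4 0 0]
t=14: x=[43.3400 32.9350 36.1200 26.1100 16.7800 4.4950 0.2200 0.0000] k=[44 36 40 27 18 6 0 0]
t=15: x=[43.5600 36.6600 39.0650 27.2200 17.8350 6.3300 0.3300 0.0000] k=[47 33 43 22 15 6 4 0]
t=16: x=[46.2300 34.3200 41.2950 22.7700 14.8900 6.3850 3.8900 0.2200] k=[41 38 39 22 20 11 6 1]
t=17: x=[40.8350 38.2200 38.0100 22.8250 19.6150 11.2200 6.0000 1.2750] k=[37 42 40 19 23 13 2 0]
t=18: x=[37.2750 41.6150 38.9550 20.3750 22.2300 12.9450 2.4950 0.1100] k=[39 38 39 18 21 14 0 0]
t=19: x=[38.9450 38.1100 37.7900 19.3200 20.4500 13.6150 0.7700 0.0000] k=[39 38 42 21 15 10 0 0]
t=20: x=[38.9450 38.2750 40.6250 21.8250 15.0550 9.7250 0.5500 0.0000] k=[36 35 46 26 12 15 6 0]
t=21: x=[35.9450 35.6600 44.2950 26.3300 12.9350 14.3400 6.1650 0.3300] k=[41 35 48 30 15 15 9 3]
t=22: x=[40.6700 36.0450 46.2950 30.1650 15.8250 14.6700 9.0000 3.3300] k=[38 35 49 28 18 12 5 8]
t=23: x=[37.8350 35.9350 47.0750 28.6050 18.2200 11.9450 5.5500 7.8350] k=[41 36 47 24 20 7 11 4]
t=24: x=[40.7250 36.8800 45.1300 25.0450 19.5050 7.9350 10.3950 4.3850] k=[40 39 49 27 15 4 15 2]

0.2252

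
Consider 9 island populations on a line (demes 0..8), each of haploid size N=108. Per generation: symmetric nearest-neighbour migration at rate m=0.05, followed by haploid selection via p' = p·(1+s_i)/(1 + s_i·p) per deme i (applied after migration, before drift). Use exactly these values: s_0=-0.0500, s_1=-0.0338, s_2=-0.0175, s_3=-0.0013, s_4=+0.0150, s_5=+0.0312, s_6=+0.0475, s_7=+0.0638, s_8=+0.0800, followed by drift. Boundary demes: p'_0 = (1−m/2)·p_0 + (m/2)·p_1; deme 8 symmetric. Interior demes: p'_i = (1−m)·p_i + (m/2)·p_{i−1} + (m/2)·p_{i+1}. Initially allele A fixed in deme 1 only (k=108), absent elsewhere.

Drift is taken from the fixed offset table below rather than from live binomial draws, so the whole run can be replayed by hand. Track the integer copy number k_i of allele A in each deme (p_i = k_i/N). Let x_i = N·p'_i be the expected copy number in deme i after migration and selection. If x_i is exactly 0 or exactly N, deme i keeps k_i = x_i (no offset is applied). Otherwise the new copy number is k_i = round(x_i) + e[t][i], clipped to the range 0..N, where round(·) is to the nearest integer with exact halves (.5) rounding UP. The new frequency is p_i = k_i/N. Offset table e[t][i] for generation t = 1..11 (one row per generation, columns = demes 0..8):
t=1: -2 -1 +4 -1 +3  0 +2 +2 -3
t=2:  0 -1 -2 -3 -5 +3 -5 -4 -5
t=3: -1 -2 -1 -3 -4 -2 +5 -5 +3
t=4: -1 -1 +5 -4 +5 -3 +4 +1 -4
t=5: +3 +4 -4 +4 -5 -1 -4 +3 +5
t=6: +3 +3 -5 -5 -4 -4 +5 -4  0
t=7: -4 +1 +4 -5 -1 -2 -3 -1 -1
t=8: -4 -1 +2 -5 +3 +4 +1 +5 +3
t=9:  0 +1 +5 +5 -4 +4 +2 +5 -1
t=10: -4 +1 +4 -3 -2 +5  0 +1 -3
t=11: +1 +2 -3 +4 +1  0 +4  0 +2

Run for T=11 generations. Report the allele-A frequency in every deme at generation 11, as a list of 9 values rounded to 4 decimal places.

t=0: k=[0 108 0 0 0 0 0 0 0]
t=1: x=[2.5682 102.4209 2.6539 0.0000 0.0000 0.0000 0.0000 0.0000 0.0000] k=[1 101 7 0 0 0 0 0 0]
t=2: x=[3.3304 95.7824 9.0279 0.1748 0.0000 0.0000 0.0000 0.0000 0.0000] k=[3 95 7 0 0 0 0 0 0]
t=3: x=[5.0474 89.9899 8.8800 0.1748 0.0000 0.0000 0.0000 0.0000 0.0000] k=[4 88 8 0 0 0 0 0 0]
t=4: x=[5.8114 83.2501 9.6438 0.1997 0.0000 0.0000 0.0000 0.0000 0.0000] k=[5 82 15 0 0 0 0 0 0]
t=5: x=[6.5999 77.6555 16.0572 0.3745 0.0000 0.0000 0.0000 0.0000 0.0000] k=[10 82 12 4 0 0 0 0 0]
t=6: x=[11.2716 77.7062 13.3422 4.0949 0.1015 0.0000 0.0000 0.0000 0.0000] k=[14 81 8 0 0 0 0 0 0]
t=7: x=[15.0001 76.7418 9.4713 0.1997 0.0000 0.0000 0.0000 0.0000 0.0000] k=[11 78 13 0 0 0 0 0 0]
t=8: x=[12.1123 73.9029 14.0824 0.3246 0.0000 0.0000 0.0000 0.0000 0.0000] k=[8 73 16 0 0 0 0 0 0]
t=9: x=[9.1847 69.0984 16.7733 0.3995 0.0000 0.0000 0.0000 0.0000 0.0000] k=[9 70 22 5 0 0 0 0 0]
t=10: x=[10.0477 66.3991 22.4593 5.2934 0.1269 0.0000 0.0000 0.0000 0.0000] k=[6 67 26 2 0 0 0 0 0]
t=11: x=[7.1737 63.5535 26.0742 2.5468 0.0507 0.0000 0.0000 0.0000 0.0000] k=[8 66 23 7 1 0 0 0 0]

[0.0741, 0.6111, 0.2130, 0.0648, 0.0093, 0.0000, 0.0000, 0.0000, 0.0000]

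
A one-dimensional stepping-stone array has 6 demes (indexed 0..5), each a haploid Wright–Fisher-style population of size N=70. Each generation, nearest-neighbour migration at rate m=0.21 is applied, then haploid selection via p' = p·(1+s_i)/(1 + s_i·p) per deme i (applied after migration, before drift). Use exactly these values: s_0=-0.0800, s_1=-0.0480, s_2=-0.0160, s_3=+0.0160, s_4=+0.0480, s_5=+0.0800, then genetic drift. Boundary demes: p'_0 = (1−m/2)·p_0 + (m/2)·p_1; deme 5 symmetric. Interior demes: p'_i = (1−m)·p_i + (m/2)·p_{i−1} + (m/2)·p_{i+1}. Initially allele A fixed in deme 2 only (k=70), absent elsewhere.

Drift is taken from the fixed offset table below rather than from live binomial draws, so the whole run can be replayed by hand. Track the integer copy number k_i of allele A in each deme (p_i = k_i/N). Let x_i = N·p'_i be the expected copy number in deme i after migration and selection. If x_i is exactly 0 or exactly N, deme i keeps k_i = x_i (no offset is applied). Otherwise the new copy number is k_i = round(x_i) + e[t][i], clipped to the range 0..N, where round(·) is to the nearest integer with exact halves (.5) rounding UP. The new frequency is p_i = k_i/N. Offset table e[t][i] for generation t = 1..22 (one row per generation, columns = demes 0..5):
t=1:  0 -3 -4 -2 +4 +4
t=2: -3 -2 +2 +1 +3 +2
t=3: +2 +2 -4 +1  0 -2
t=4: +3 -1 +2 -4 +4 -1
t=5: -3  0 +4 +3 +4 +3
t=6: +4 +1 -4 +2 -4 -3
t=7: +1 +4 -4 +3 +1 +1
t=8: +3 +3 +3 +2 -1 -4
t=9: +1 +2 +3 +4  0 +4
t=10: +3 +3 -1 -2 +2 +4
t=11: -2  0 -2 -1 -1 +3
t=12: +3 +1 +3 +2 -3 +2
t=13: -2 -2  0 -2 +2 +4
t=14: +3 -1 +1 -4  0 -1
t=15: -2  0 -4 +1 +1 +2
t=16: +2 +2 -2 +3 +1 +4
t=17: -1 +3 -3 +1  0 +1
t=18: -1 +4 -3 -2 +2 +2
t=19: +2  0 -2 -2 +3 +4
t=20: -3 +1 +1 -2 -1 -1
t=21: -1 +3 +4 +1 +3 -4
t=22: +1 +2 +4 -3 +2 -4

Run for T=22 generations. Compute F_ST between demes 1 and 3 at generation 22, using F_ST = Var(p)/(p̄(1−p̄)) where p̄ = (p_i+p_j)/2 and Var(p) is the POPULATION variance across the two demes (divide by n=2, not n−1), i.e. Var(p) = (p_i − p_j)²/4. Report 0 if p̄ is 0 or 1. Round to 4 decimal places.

t=0: k=[0 0 70 0 0 0]
t=1: x=[0.0000 7.0326 55.1118 7.4551 0.0000 0.0000] k=[0 4 51 5 0 0]
t=2: x=[0.3866 8.1539 40.9613 9.4338 0.5500 0.0000] k=[0 6 43 10 4 0]
t=3: x=[0.5800 8.8670 35.3678 13.0022 4.3994 0.4534] k=[3 11 31 14 4 0]
t=4: x=[3.5484 11.7705 26.8476 14.9205 4.8369 0.4534] k=[7 11 29 11 9 0]
t=5: x=[6.8848 11.9738 24.9604 12.8456 8.6129 1.0195] k=[4 12 29 16 13 4]
t=6: x=[4.4776 12.4340 25.5876 17.2556 12.8547 5.3106] k=[8 13 22 19 9 2]
t=7: x=[7.9202 12.8945 20.5054 18.4801 9.7002 2.9446] k=[9 17 17 21 11 4]
t=8: x=[9.1558 15.5567 17.2098 19.7543 11.7668 5.0863] k=[12 19 20 22 11 1]
t=9: x=[11.8892 17.7113 19.8747 20.8667 11.5501 2.2088] k=[13 20 23 25 12 6]
t=10: x=[12.8377 18.8938 22.6472 23.6730 13.2307 7.1066] k=[16 22 22 22 15 11]
t=11: x=[15.5960 20.6468 21.7574 21.5007 15.8833 12.1747] k=[14 21 20 21 15 15]
t=12: x=[13.7884 19.4614 19.9789 20.4943 16.2065 15.9270] k=[17 20 23 22 13 18]
t=13: x=[16.2514 19.3048 22.3340 21.3951 15.0156 18.5035] k=[14 17 22 19 17 23]
t=14: x=[13.3888 16.5796 20.9226 19.3263 18.4704 23.5573] k=[16 16 22 15 18 23]
t=15: x=[14.9942 16.0144 20.4011 16.2472 18.8487 23.6651] k=[13 16 16 17 20 26]
t=16: x=[12.4391 15.0945 15.9059 17.4168 20.9976 26.6276] k=[14 17 14 20 22 31]
t=17: x=[13.3888 15.7612 14.7563 19.8046 23.4605 31.3815] k=[12 19 12 21 23 32]
t=18: x=[11.8892 16.8916 13.5033 20.4943 24.4759 32.3898] k=[11 21 11 18 26 34]
t=19: x=[11.2408 18.2290 12.6173 18.3189 26.7707 34.5052] k=[13 18 11 16 30 39]
t=20: x=[12.6384 16.1215 12.0977 17.1497 30.2778 39.3864] k=[10 17 13 15 29 38]
t=21: x=[9.9989 15.2501 13.4538 16.4590 29.2703 38.3935] k=[9 18 17 17 32 34]
t=22: x=[9.2546 16.3262 16.8974 18.7924 31.4449 35.1363] k=[10 18 21 16 33 31]

0.0011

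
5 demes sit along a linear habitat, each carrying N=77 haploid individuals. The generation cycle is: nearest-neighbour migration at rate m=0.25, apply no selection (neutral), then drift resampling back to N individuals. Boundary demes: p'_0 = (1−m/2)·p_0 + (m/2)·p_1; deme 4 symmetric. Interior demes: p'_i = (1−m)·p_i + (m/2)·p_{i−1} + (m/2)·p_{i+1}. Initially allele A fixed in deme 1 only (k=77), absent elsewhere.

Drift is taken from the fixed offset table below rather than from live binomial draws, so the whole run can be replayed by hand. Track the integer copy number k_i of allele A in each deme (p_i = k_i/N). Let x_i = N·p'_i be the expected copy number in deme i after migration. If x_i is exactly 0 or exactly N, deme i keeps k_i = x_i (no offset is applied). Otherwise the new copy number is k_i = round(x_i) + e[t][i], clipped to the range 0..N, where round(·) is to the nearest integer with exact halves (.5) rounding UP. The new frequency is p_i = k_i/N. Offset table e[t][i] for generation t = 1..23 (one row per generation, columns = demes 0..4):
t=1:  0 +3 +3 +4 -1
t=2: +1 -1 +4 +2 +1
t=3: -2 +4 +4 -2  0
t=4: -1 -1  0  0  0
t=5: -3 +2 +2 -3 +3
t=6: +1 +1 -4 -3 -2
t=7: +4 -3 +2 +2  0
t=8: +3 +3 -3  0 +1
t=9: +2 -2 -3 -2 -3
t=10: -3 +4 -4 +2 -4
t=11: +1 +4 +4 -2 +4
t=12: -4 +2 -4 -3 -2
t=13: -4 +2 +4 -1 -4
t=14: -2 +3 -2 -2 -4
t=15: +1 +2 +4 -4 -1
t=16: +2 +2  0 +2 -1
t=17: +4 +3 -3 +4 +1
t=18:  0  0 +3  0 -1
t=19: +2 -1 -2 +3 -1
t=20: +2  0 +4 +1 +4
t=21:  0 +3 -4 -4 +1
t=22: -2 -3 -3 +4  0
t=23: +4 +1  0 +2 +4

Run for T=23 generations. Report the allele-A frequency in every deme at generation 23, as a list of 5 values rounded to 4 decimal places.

t=0: k=[0 77 0 0 0]
t=1: x=[9.6250 57.7500 9.6250 0.0000 0.0000] k=[10 61 13 0 0]
t=2: x=[16.3750 48.6250 17.3750 1.6250 0.0000] k=[17 48 21 4 0]
t=3: x=[20.8750 40.7500 22.2500 5.6250 0.5000] k=[19 45 26 4 1]
t=4: x=[22.2500 39.3750 25.6250 6.3750 1.3750] k=[21 38 26 6 1]
t=5: x=[23.1250 34.3750 25.0000 7.8750 1.6250] k=[20 36 27 5 5]
t=6: x=[22.0000 32.8750 25.3750 7.7500 5.0000] k=[23 34 21 5 3]
t=7: x=[24.3750 31.0000 20.6250 6.7500 3.2500] k=[28 28 23 9 3]
t=8: x=[28.0000 27.3750 21.8750 10.0000 3.7500] k=[31 30 19 10 5]
t=9: x=[30.8750 28.7500 19.2500 10.5000 5.6250] k=[33 27 16 9 3]
t=10: x=[32.2500 26.3750 16.5000 9.1250 3.7500] k=[29 30 13 11 0]
t=11: x=[29.1250 27.7500 14.8750 9.8750 1.3750] k=[30 32 19 8 5]
t=12: x=[30.2500 30.1250 19.2500 9.0000 5.3750] k=[26 32 15 6 3]
t=13: x=[26.7500 29.1250 16.0000 6.7500 3.3750] k=[23 31 20 6 0]
t=14: x=[24.0000 28.6250 19.6250 7.0000 0.7500] k=[22 32 18 5 0]
t=15: x=[23.2500 29.0000 18.1250 6.0000 0.6250] k=[24 31 22 2 0]
t=16: x=[24.8750 29.0000 20.6250 4.2500 0.2500] k=[27 31 21 6 0]
t=17: x=[27.5000 29.2500 20.3750 7.1250 0.7500] k=[32 32 17 11 2]
t=18: x=[32.0000 30.1250 18.1250 10.6250 3.1250] k=[32 30 21 11 2]
t=19: x=[31.7500 29.1250 20.8750 11.1250 3.1250] k=[34 28 19 14 2]
t=20: x=[33.2500 27.6250 19.5000 13.1250 3.5000] k=[35 28 24 14 8]
t=21: x=[34.1250 28.3750 23.2500 14.5000 8.7500] k=[34 31 19 11 10]
t=22: x=[33.6250 29.8750 19.5000 11.8750 10.1250] k=[32 27 17 16 10]
t=23: x=[31.3750 26.3750 18.1250 15.3750 10.7500] k=[35 27 18 17 15]

[0.4545, 0.3506, 0.2338, 0.2208, 0.1948]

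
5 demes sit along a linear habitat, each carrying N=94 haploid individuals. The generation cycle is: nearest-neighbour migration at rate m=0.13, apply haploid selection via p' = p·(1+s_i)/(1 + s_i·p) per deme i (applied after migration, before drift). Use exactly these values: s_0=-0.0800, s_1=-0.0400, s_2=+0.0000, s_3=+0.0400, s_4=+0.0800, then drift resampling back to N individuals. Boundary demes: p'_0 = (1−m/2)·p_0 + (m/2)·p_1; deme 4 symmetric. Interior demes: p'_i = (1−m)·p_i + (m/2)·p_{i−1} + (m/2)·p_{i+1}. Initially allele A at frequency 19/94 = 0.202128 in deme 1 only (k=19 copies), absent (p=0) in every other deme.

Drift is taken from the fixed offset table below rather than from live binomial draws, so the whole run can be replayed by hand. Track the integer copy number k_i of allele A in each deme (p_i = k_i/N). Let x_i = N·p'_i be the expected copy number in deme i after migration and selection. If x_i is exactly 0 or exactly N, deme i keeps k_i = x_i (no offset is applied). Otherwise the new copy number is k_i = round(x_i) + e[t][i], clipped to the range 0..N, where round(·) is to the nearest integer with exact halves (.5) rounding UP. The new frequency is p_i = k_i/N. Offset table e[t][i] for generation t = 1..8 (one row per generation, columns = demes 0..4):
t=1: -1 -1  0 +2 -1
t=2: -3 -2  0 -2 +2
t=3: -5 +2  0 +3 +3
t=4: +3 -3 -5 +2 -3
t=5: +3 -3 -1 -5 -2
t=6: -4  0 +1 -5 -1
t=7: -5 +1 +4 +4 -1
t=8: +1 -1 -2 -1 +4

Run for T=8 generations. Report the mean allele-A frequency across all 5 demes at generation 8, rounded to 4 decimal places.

t=0: k=[0 19 0 0 0]
t=1: x=[1.1374 15.9812 1.2350 0.0000 0.0000] k=[0 15 1 0 0]
t=2: x=[0.8977 12.6611 1.8450 0.0676 0.0000] k=[0 11 2 0 0]
t=3: x=[0.6582 9.3506 2.4550 0.1352 0.0000] k=[0 11 2 3 0]
t=4: x=[0.6582 9.3506 2.6500 2.8463 0.2106] k=[4 6 0 5 0]
t=5: x=[3.8130 5.2731 0.7150 4.5156 0.3509] k=[7 2 0 0 0]
t=6: x=[6.1761 2.1092 0.1300 0.0000 0.0000] k=[2 2 1 0 0]
t=7: x=[1.8431 1.8591 1.0000 0.0676 0.0000] k=[0 3 5 4 0]
t=8: x=[0.1794 2.8211 4.8050 3.9508 0.2807] k=[1 2 3 3 4]

0.0277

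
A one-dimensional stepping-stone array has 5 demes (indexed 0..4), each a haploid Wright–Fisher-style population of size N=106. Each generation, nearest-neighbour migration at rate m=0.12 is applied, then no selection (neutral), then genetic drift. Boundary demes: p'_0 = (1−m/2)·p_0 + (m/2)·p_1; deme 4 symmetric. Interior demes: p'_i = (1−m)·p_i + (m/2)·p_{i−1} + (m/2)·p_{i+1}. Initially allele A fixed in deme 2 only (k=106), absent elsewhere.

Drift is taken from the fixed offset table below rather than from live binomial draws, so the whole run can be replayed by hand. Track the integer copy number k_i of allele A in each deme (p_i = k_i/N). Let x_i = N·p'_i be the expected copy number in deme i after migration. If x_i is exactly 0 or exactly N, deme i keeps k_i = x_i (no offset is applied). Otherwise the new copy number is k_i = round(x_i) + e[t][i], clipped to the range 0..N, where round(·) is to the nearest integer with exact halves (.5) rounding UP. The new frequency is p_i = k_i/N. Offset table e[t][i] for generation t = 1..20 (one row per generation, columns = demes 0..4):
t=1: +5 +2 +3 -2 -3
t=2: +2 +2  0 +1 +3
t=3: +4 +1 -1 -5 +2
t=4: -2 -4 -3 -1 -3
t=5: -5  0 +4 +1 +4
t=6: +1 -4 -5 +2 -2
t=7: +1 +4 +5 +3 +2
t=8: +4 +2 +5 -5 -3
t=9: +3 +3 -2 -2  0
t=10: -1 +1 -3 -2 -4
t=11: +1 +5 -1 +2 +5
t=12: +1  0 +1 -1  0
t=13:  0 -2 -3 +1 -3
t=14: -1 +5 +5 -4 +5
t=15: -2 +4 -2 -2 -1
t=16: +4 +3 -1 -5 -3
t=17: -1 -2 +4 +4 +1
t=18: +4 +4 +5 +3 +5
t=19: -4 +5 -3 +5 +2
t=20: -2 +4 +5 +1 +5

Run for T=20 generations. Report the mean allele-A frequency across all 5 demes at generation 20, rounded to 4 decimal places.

t=0: k=[0 0 106 0 0]
t=1: x=[0.0000 6.3600 93.2800 6.3600 0.0000] k=[0 8 96 4 0]
t=2: x=[0.4800 12.8000 85.2000 9.2800 0.2400] k=[2 15 85 10 3]
t=3: x=[2.7800 18.4200 76.3000 14.0800 3.4200] k=[7 19 75 9 5]
t=4: x=[7.7200 21.6400 67.6800 12.7200 5.2400] k=[6 18 65 12 2]
t=5: x=[6.7200 20.1000 59.0000 14.5800 2.6000] k=[2 20 63 16 7]
t=6: x=[3.0800 21.5000 57.6000 18.2800 7.5400] k=[4 18 53 20 6]
t=7: x=[4.8400 19.2600 48.9200 21.1400 6.8400] k=[6 23 54 24 9]
t=8: x=[7.0200 23.8400 50.3400 24.9000 9.9000] k=[11 26 55 20 7]
t=9: x=[11.9000 26.8400 51.1600 21.3200 7.7800] k=[15 30 49 19 8]
t=10: x=[15.9000 30.2400 46.0600 20.1400 8.6600] k=[15 31 43 18 5]
t=11: x=[15.9600 30.7600 40.7800 18.7200 5.7800] k=[17 36 40 21 11]
t=12: x=[18.1400 35.1000 38.6200 21.5400 11.6000] k=[19 35 40 21 12]
t=13: x=[19.9600 34.3400 38.5600 21.6000 12.5400] k=[20 32 36 23 10]
t=14: x=[20.7200 31.5200 34.9800 23.0000 10.7800] k=[20 37 40 19 16]
t=15: x=[21.0200 36.1600 38.5600 20.0800 16.1800] k=[19 40 37 18 15]
t=16: x=[20.2600 38.5600 36.0400 18.9600 15.1800] k=[24 42 35 14 12]
t=17: x=[25.0800 40.5000 34.1600 15.1400 12.1200] k=[24 39 38 19 13]
t=18: x=[24.9000 38.0400 36.9200 19.7800 13.3600] k=[29 42 42 23 18]
t=19: x=[29.7800 41.2200 40.8600 23.8400 18.3000] k=[26 46 38 29 20]
t=20: x=[27.2000 44.3200 37.9400 29.0000 20.5400] k=[25 48 43 30 26]

0.3245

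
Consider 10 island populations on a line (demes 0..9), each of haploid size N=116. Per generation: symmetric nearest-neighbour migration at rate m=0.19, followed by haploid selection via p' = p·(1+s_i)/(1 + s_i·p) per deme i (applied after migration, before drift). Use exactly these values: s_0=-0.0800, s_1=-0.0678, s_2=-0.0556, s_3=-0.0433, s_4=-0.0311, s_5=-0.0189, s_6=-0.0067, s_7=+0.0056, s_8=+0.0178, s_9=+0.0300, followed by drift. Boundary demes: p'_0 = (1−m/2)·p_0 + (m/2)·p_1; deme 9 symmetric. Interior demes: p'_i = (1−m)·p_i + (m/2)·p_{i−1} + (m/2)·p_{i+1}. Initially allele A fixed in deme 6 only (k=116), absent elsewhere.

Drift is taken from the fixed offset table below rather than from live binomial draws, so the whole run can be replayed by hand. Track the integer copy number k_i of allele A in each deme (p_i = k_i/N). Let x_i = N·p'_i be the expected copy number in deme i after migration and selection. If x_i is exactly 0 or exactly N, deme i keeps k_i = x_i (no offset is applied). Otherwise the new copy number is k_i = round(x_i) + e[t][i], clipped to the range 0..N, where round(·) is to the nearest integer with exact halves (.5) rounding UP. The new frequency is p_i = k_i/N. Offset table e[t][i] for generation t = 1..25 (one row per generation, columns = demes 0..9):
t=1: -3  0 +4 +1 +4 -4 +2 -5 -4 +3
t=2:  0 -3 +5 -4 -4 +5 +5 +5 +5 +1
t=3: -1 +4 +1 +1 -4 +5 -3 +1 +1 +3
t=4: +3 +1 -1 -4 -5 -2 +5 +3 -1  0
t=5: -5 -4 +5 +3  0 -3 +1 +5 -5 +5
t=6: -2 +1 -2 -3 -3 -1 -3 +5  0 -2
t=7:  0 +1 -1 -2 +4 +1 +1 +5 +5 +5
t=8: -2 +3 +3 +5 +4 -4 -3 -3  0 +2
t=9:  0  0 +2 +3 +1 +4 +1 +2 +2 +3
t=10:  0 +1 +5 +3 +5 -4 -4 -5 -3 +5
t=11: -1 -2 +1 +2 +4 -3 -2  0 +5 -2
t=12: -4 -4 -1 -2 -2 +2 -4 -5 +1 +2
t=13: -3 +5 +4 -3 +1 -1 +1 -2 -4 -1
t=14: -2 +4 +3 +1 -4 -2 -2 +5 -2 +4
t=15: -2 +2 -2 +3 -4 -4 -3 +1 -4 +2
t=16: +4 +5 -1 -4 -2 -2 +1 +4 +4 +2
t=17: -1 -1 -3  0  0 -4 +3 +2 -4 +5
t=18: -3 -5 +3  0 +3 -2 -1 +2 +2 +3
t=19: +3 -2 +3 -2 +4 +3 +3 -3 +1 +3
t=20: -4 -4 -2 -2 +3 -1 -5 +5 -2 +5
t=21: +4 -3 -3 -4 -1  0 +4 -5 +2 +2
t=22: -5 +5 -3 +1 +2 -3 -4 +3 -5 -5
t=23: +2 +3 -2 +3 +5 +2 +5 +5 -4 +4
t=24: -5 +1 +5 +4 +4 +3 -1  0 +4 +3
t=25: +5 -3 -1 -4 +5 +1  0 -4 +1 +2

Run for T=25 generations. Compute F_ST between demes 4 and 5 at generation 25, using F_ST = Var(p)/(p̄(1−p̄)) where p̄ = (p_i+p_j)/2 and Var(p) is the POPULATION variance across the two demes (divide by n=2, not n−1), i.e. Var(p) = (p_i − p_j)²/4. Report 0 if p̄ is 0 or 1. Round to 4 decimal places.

0.0011

t=0: k=[0 0 0 0 0 0 116 0 0 0]
t=1: x=[0.0000 0.0000 0.0000 0.0000 0.0000 10.8312 93.8397 11.0758 0.0000 0.0000] k=[0 0 0 0 0 7 96 6 0 0]
t=2: x=[0.0000 0.0000 0.0000 0.0000 0.6444 14.5455 78.8254 14.0488 0.5801 0.0000] k=[0 0 0 0 0 20 84 19 6 0]
t=3: x=[0.0000 0.0000 0.0000 0.0000 1.8418 23.8168 71.5608 24.0463 6.7767 0.5870] k=[0 0 0 0 0 29 69 25 8 4]
t=4: x=[0.0000 0.0000 0.0000 0.0000 2.6713 29.6222 60.8255 27.6825 9.3861 4.5063] k=[0 0 0 0 0 28 66 31 8 5]
t=5: x=[0.0000 0.0000 0.0000 0.0000 2.5791 28.5375 58.8701 32.2699 10.0609 5.4361] k=[0 0 0 0 3 26 60 37 5 10]
t=6: x=[0.0000 0.0000 0.0000 0.2727 4.7539 26.6513 54.3908 36.2841 8.6553 9.7866] k=[0 0 0 0 2 26 51 41 9 8]
t=7: x=[0.0000 0.0000 0.0000 0.1818 3.9672 25.7111 47.4863 39.0545 12.1354 8.3204] k=[0 0 0 0 8 27 48 44 17 13]
t=8: x=[0.0000 0.0000 0.0000 0.7273 8.7850 26.7948 45.4391 41.9645 19.4692 13.7339] k=[0 0 0 6 13 23 42 39 19 16]
t=9: x=[0.0000 0.0000 0.5385 5.8444 12.9178 23.4955 39.7342 37.5266 20.9158 16.7032] k=[0 0 3 9 14 27 41 40 23 20]
t=10: x=[0.0000 0.2657 3.1072 8.5478 14.3578 26.7008 39.3999 38.6237 24.6710 20.7845] k=[0 1 8 12 19 23 35 34 22 26]
t=11: x=[0.0874 1.4649 7.3131 11.8072 18.2244 23.4015 33.6043 33.0869 23.8526 26.2149] k=[0 0 8 14 22 20 32 33 29 24]
t=12: x=[0.0000 0.7088 7.4035 13.6479 20.5111 20.9998 30.8027 32.6559 29.2896 25.0507] k=[0 0 6 12 19 23 27 28 30 27]
t=13: x=[0.0000 0.5315 5.6827 11.6238 18.2244 22.6502 26.5770 28.2141 29.9150 27.9066] k=[0 6 10 9 19 22 28 26 26 27]
t=14: x=[0.5246 5.4345 9.0367 9.6462 17.8525 21.9435 27.1001 26.3034 26.4536 27.5207] k=[0 9 12 11 14 20 25 31 24 32]
t=15: x=[0.7871 7.8974 11.0354 10.9337 13.8939 19.5923 24.9630 29.8887 25.7770 31.9193] k=[0 10 9 14 10 16 22 31 22 34]
t=16: x=[0.8746 8.3918 9.0796 12.6378 10.6407 15.7386 22.1642 29.4124 24.3325 33.5606] k=[5 13 8 9 9 14 23 33 28 36]
t=17: x=[5.3203 11.0433 8.1269 8.5478 9.2037 14.1414 22.9709 31.7035 29.6225 35.9694] k=[4 10 5 9 9 10 26 34 26 41]
t=18: x=[4.2177 8.3918 5.5450 8.2734 8.8337 11.2300 25.1075 32.6108 28.5632 40.3493] k=[1 3 9 8 12 9 24 35 31 43]
t=19: x=[1.0957 3.1571 7.9031 8.1338 11.0160 10.5259 23.4938 33.7084 32.9345 42.6540] k=[4 1 11 6 15 14 26 31 34 46]
t=20: x=[3.4266 2.0862 9.0843 7.0319 13.6645 14.9843 25.2021 30.9365 35.2867 45.6759] k=[0 0 7 5 17 14 20 36 33 51]
t=21: x=[0.0000 0.6202 5.8205 6.0703 15.1539 14.6096 20.8348 34.3298 35.4277 50.1297] k=[0 0 3 2 14 15 25 29 37 52]
t=22: x=[0.0000 0.2657 2.4774 3.0987 12.5958 15.5956 24.3006 29.5027 38.1151 51.4197] k=[0 5 0 4 15 13 20 33 33 46]
t=23: x=[0.4371 3.7844 0.8078 4.4708 13.3863 13.6239 20.4565 31.8940 34.6623 45.5803] k=[2 7 0 7 18 16 25 37 31 50]
t=24: x=[2.2809 5.4815 1.2569 7.0799 16.3169 16.7694 25.1523 35.4273 33.7960 49.0297] k=[0 6 6 11 20 20 24 35 38 52]
t=25: x=[0.5246 5.0780 6.1340 10.9337 18.6453 20.0614 24.5347 34.3749 39.5033 51.5150] k=[6 2 5 7 24 21 25 30 41 54]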